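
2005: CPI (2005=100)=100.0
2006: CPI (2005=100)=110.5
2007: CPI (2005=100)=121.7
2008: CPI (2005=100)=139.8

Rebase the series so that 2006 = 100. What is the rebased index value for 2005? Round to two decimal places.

90.50

Rebased(2005) = 100.0 / 110.5 × 100 = 90.4977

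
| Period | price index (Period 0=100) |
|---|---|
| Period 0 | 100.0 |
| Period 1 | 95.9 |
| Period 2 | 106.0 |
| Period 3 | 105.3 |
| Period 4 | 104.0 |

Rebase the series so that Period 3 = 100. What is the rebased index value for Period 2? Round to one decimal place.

100.7

Rebased(Period 2) = 106.0 / 105.3 × 100 = 100.6648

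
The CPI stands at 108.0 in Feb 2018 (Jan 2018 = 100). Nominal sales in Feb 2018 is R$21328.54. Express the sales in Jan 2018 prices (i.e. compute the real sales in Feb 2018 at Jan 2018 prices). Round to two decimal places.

19748.65

Real = Nominal ÷ (Index/100) = 21328.54 ÷ (108.0/100)
     = 21328.54 ÷ 1.080 = 19748.6481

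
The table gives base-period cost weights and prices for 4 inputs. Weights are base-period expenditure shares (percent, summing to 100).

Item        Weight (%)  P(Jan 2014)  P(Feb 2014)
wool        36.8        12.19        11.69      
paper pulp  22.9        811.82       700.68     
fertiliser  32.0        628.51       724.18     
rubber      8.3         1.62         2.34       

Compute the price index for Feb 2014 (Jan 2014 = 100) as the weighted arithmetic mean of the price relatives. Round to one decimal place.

103.9

wool: 36.8 × (11.69/12.19) = 36.8 × 0.958983 = 35.2906
paper pulp: 22.9 × (700.68/811.82) = 22.9 × 0.863098 = 19.7649
fertiliser: 32.0 × (724.18/628.51) = 32.0 × 1.152217 = 36.8709
rubber: 8.3 × (2.34/1.62) = 8.3 × 1.444444 = 11.9889
Index = Σ wᵢ·(p₁ᵢ/p₀ᵢ) = 35.2906 + 19.7649 + 36.8709 + 11.9889 = 103.9153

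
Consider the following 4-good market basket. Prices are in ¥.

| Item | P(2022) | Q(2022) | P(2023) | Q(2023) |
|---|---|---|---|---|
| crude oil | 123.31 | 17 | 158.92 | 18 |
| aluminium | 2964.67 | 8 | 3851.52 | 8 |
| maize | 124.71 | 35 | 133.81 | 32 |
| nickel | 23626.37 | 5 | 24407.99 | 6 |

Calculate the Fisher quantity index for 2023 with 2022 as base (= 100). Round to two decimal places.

Laspeyres component (base-period weights):
ΣP(2022)Q(2023) = 123.31×18 + 2964.67×8 + 124.71×32 + 23626.37×6 = 2219.58 + 23717.36 + 3990.72 + 141758.22 = 171685.88
ΣP(2022)Q(2022) = 123.31×17 + 2964.67×8 + 124.71×35 + 23626.37×5 = 2096.27 + 23717.36 + 4364.85 + 118131.85 = 148310.33
L = 171685.88 / 148310.33 × 100 = 115.7612
Paasche component (current-period weights):
ΣP(2023)Q(2023) = 158.92×18 + 3851.52×8 + 133.81×32 + 24407.99×6 = 2860.56 + 30812.16 + 4281.92 + 146447.94 = 184402.58
ΣP(2023)Q(2022) = 158.92×17 + 3851.52×8 + 133.81×35 + 24407.99×5 = 2701.64 + 30812.16 + 4683.35 + 122039.95 = 160237.1
P = 184402.58 / 160237.1 × 100 = 115.0811
Fisher = √(L × P) = √(115.7612 × 115.0811) = 115.4207

115.42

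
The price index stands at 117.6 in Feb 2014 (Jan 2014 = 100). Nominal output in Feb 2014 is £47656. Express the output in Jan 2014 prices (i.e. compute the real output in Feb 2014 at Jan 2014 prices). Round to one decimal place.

Real = Nominal ÷ (Index/100) = 47656 ÷ (117.6/100)
     = 47656 ÷ 1.176 = 40523.8095

40523.8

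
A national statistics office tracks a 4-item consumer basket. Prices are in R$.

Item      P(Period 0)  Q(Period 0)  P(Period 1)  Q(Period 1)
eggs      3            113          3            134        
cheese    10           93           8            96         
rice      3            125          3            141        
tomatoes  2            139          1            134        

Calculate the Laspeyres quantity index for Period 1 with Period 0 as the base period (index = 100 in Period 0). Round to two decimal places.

106.82

Laspeyres quantity index uses base-period prices as weights.
ΣP(Period 0)·Q(Period 1) = 3×134 + 10×96 + 3×141 + 2×134 = 402 + 960 + 423 + 268 = 2053
ΣP(Period 0)·Q(Period 0) = 3×113 + 10×93 + 3×125 + 2×139 = 339 + 930 + 375 + 278 = 1922
Index = 2053 / 1922 × 100 = 106.8158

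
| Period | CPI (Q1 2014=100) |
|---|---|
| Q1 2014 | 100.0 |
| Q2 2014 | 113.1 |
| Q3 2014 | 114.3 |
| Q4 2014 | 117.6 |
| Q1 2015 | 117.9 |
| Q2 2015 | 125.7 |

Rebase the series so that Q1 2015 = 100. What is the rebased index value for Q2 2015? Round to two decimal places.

Rebased(Q2 2015) = 125.7 / 117.9 × 100 = 106.6158

106.62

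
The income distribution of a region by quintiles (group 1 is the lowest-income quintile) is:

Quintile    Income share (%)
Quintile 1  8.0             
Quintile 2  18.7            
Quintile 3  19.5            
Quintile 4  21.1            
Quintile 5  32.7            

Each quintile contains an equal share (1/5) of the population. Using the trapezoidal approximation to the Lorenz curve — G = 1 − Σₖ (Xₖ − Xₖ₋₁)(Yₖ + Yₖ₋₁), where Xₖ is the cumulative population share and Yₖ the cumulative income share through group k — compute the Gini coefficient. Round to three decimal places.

0.207

Cumulative income shares Yₖ: 0.0800, 0.2670, 0.4620, 0.6730, 1.0000
Σ (Xₖ−Xₖ₋₁)(Yₖ+Yₖ₋₁) = (1/5)(0.0800+0.0000) + (1/5)(0.2670+0.0800) + (1/5)(0.4620+0.2670) + (1/5)(0.6730+0.4620) + (1/5)(1.0000+0.6730)
  = 0.0160 + 0.0694 + 0.1458 + 0.2270 + 0.3346 = 0.7928
G = 1 − 0.7928 = 0.2072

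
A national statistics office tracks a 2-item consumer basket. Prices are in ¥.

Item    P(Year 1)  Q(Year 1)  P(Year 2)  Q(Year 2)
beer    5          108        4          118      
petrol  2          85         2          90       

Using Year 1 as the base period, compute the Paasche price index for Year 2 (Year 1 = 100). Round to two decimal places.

Paasche price index uses current-period quantities as weights.
ΣP(Year 2)·Q(Year 2) = 4×118 + 2×90 = 472 + 180 = 652
ΣP(Year 1)·Q(Year 2) = 5×118 + 2×90 = 590 + 180 = 770
Index = 652 / 770 × 100 = 84.6753

84.68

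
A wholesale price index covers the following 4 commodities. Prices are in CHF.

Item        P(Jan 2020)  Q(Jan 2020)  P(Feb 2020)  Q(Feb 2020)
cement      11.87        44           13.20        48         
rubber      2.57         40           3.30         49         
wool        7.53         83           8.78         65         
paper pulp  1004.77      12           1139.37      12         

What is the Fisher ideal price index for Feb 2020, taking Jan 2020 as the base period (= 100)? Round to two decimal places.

Laspeyres component (base-period weights):
ΣP(Feb 2020)Q(Jan 2020) = 13.20×44 + 3.30×40 + 8.78×83 + 1139.37×12 = 580.8 + 132 + 728.74 + 13672.44 = 15113.98
ΣP(Jan 2020)Q(Jan 2020) = 11.87×44 + 2.57×40 + 7.53×83 + 1004.77×12 = 522.28 + 102.8 + 624.99 + 12057.24 = 13307.31
L = 15113.98 / 13307.31 × 100 = 113.5765
Paasche component (current-period weights):
ΣP(Feb 2020)Q(Feb 2020) = 13.20×48 + 3.30×49 + 8.78×65 + 1139.37×12 = 633.6 + 161.7 + 570.7 + 13672.44 = 15038.44
ΣP(Jan 2020)Q(Feb 2020) = 11.87×48 + 2.57×49 + 7.53×65 + 1004.77×12 = 569.76 + 125.93 + 489.45 + 12057.24 = 13242.38
P = 15038.44 / 13242.38 × 100 = 113.5630
Fisher = √(L × P) = √(113.5765 × 113.5630) = 113.5697

113.57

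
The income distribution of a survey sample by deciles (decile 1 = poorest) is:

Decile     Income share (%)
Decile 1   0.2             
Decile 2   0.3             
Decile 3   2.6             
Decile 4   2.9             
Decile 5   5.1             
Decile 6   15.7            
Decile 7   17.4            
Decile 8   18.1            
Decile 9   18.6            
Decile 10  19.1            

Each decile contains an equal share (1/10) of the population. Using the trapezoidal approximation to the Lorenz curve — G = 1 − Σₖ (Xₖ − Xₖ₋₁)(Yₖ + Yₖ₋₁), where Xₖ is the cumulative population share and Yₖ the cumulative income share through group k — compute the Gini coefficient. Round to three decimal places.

Cumulative income shares Yₖ: 0.0020, 0.0050, 0.0310, 0.0600, 0.1110, 0.2680, 0.4420, 0.6230, 0.8090, 1.0000
Σ (Xₖ−Xₖ₋₁)(Yₖ+Yₖ₋₁) = (1/10)(0.0020+0.0000) + (1/10)(0.0050+0.0020) + (1/10)(0.0310+0.0050) + (1/10)(0.0600+0.0310) + (1/10)(0.1110+0.0600) + (1/10)(0.2680+0.1110) + (1/10)(0.4420+0.2680) + (1/10)(0.6230+0.4420) + (1/10)(0.8090+0.6230) + (1/10)(1.0000+0.8090)
  = 0.0002 + 0.0007 + 0.0036 + 0.0091 + 0.0171 + 0.0379 + 0.0710 + 0.1065 + 0.1432 + 0.1809 = 0.5702
G = 1 − 0.5702 = 0.4298

0.430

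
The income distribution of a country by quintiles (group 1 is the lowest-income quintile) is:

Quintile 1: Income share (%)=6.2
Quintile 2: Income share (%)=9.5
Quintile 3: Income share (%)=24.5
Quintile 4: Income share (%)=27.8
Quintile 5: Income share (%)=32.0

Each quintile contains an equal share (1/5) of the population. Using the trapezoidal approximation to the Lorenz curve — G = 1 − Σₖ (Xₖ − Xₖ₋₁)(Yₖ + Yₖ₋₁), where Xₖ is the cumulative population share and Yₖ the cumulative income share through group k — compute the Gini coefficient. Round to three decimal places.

0.280

Cumulative income shares Yₖ: 0.0620, 0.1570, 0.4020, 0.6800, 1.0000
Σ (Xₖ−Xₖ₋₁)(Yₖ+Yₖ₋₁) = (1/5)(0.0620+0.0000) + (1/5)(0.1570+0.0620) + (1/5)(0.4020+0.1570) + (1/5)(0.6800+0.4020) + (1/5)(1.0000+0.6800)
  = 0.0124 + 0.0438 + 0.1118 + 0.2164 + 0.3360 = 0.7204
G = 1 − 0.7204 = 0.2796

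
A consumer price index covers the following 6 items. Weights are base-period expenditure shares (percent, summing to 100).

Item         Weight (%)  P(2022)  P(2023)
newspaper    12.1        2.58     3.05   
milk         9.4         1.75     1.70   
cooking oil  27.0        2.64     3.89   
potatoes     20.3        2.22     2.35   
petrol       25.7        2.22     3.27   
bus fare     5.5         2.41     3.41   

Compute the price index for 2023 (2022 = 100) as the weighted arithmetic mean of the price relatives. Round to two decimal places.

130.35

newspaper: 12.1 × (3.05/2.58) = 12.1 × 1.182171 = 14.3043
milk: 9.4 × (1.70/1.75) = 9.4 × 0.971429 = 9.1314
cooking oil: 27.0 × (3.89/2.64) = 27.0 × 1.473485 = 39.7841
potatoes: 20.3 × (2.35/2.22) = 20.3 × 1.058559 = 21.4887
petrol: 25.7 × (3.27/2.22) = 25.7 × 1.472973 = 37.8554
bus fare: 5.5 × (3.41/2.41) = 5.5 × 1.414938 = 7.7822
Index = Σ wᵢ·(p₁ᵢ/p₀ᵢ) = 14.3043 + 9.1314 + 39.7841 + 21.4887 + 37.8554 + 7.7822 = 130.3461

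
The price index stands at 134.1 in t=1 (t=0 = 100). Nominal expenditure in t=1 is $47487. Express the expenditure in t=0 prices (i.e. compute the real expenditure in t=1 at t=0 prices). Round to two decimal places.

Real = Nominal ÷ (Index/100) = 47487 ÷ (134.1/100)
     = 47487 ÷ 1.341 = 35411.6331

35411.63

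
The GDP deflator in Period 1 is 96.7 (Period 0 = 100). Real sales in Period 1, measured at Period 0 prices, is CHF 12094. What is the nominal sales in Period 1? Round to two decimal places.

11694.90

Nominal = Real × (Index/100) = 12094 × (96.7/100)
        = 12094 × 0.967 = 11694.8980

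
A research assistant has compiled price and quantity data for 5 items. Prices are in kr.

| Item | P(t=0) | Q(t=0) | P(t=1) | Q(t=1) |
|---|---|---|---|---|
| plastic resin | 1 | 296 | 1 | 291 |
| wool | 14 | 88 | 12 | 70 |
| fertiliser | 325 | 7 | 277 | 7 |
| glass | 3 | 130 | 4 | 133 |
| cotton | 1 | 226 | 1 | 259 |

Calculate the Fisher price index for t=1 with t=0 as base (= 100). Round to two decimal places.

91.60

Laspeyres component (base-period weights):
ΣP(t=1)Q(t=0) = 1×296 + 12×88 + 277×7 + 4×130 + 1×226 = 296 + 1056 + 1939 + 520 + 226 = 4037
ΣP(t=0)Q(t=0) = 1×296 + 14×88 + 325×7 + 3×130 + 1×226 = 296 + 1232 + 2275 + 390 + 226 = 4419
L = 4037 / 4419 × 100 = 91.3555
Paasche component (current-period weights):
ΣP(t=1)Q(t=1) = 1×291 + 12×70 + 277×7 + 4×133 + 1×259 = 291 + 840 + 1939 + 532 + 259 = 3861
ΣP(t=0)Q(t=1) = 1×291 + 14×70 + 325×7 + 3×133 + 1×259 = 291 + 980 + 2275 + 399 + 259 = 4204
P = 3861 / 4204 × 100 = 91.8411
Fisher = √(L × P) = √(91.3555 × 91.8411) = 91.5980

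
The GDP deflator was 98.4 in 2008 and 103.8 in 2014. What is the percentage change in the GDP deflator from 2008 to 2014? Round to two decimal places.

Change = (103.8 − 98.4) / 98.4 × 100
       = 5.4 / 98.4 × 100 = 5.4878%

5.49%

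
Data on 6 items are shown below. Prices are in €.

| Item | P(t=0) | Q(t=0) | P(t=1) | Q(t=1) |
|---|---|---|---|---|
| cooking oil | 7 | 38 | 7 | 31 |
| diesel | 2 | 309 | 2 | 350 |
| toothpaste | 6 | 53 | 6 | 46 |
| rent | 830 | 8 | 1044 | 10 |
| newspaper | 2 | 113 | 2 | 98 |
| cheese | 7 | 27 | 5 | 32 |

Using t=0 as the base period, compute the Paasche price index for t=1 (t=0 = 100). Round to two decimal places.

Paasche price index uses current-period quantities as weights.
ΣP(t=1)·Q(t=1) = 7×31 + 2×350 + 6×46 + 1044×10 + 2×98 + 5×32 = 217 + 700 + 276 + 10440 + 196 + 160 = 11989
ΣP(t=0)·Q(t=1) = 7×31 + 2×350 + 6×46 + 830×10 + 2×98 + 7×32 = 217 + 700 + 276 + 8300 + 196 + 224 = 9913
Index = 11989 / 9913 × 100 = 120.9422

120.94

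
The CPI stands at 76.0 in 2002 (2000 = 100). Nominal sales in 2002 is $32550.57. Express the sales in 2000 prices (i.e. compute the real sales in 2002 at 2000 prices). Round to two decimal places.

42829.70

Real = Nominal ÷ (Index/100) = 32550.57 ÷ (76.0/100)
     = 32550.57 ÷ 0.760 = 42829.6974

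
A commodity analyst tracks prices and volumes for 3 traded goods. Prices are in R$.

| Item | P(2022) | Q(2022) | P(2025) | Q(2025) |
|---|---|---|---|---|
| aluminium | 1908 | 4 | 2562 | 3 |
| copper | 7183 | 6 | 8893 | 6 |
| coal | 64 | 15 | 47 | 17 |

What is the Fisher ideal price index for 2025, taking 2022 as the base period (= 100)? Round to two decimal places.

124.16

Laspeyres component (base-period weights):
ΣP(2025)Q(2022) = 2562×4 + 8893×6 + 47×15 = 10248 + 53358 + 705 = 64311
ΣP(2022)Q(2022) = 1908×4 + 7183×6 + 64×15 = 7632 + 43098 + 960 = 51690
L = 64311 / 51690 × 100 = 124.4167
Paasche component (current-period weights):
ΣP(2025)Q(2025) = 2562×3 + 8893×6 + 47×17 = 7686 + 53358 + 799 = 61843
ΣP(2022)Q(2025) = 1908×3 + 7183×6 + 64×17 = 5724 + 43098 + 1088 = 49910
P = 61843 / 49910 × 100 = 123.9090
Fisher = √(L × P) = √(124.4167 × 123.9090) = 124.1626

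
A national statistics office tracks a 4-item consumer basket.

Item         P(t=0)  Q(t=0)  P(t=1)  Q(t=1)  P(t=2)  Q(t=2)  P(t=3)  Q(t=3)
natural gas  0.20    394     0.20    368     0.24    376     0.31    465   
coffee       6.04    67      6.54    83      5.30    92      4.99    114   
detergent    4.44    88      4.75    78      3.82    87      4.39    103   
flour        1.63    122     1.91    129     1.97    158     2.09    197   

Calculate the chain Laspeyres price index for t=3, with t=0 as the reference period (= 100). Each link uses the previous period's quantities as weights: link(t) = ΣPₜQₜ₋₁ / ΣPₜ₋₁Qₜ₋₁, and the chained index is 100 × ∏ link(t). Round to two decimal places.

100.52

Link t=0→t=1:
ΣP(t=1)Q(t=0) = 0.20×394 + 6.54×67 + 4.75×88 + 1.91×122 = 78.8 + 438.18 + 418 + 233.02 = 1168
ΣP(t=0)Q(t=0) = 0.20×394 + 6.04×67 + 4.44×88 + 1.63×122 = 78.8 + 404.68 + 390.72 + 198.86 = 1073.06
link = 1168/1073.06 = 1.088476
Link t=1→t=2:
ΣP(t=2)Q(t=1) = 0.24×368 + 5.30×83 + 3.82×78 + 1.97×129 = 88.32 + 439.9 + 297.96 + 254.13 = 1080.31
ΣP(t=1)Q(t=1) = 0.20×368 + 6.54×83 + 4.75×78 + 1.91×129 = 73.6 + 542.82 + 370.5 + 246.39 = 1233.31
link = 1080.31/1233.31 = 0.875944
Link t=2→t=3:
ΣP(t=3)Q(t=2) = 0.31×376 + 4.99×92 + 4.39×87 + 2.09×158 = 116.56 + 459.08 + 381.93 + 330.22 = 1287.79
ΣP(t=2)Q(t=2) = 0.24×376 + 5.30×92 + 3.82×87 + 1.97×158 = 90.24 + 487.6 + 332.34 + 311.26 = 1221.44
link = 1287.79/1221.44 = 1.054321
Chained index = 100 × 1.088476 × 0.875944 × 1.054321 = 100.5236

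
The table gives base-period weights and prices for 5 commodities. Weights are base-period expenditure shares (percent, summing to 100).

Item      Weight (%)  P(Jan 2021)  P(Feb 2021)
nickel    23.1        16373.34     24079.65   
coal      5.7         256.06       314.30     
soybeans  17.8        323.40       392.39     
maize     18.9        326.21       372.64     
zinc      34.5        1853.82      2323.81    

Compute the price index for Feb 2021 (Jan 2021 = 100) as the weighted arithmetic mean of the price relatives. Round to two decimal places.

127.40

nickel: 23.1 × (24079.65/16373.34) = 23.1 × 1.470662 = 33.9723
coal: 5.7 × (314.30/256.06) = 5.7 × 1.227447 = 6.9964
soybeans: 17.8 × (392.39/323.40) = 17.8 × 1.213327 = 21.5972
maize: 18.9 × (372.64/326.21) = 18.9 × 1.142332 = 21.5901
zinc: 34.5 × (2323.81/1853.82) = 34.5 × 1.253525 = 43.2466
Index = Σ wᵢ·(p₁ᵢ/p₀ᵢ) = 33.9723 + 6.9964 + 21.5972 + 21.5901 + 43.2466 = 127.4026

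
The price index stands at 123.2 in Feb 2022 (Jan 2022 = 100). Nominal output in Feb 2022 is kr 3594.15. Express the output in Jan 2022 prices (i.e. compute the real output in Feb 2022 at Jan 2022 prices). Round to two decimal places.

2917.33

Real = Nominal ÷ (Index/100) = 3594.15 ÷ (123.2/100)
     = 3594.15 ÷ 1.232 = 2917.3295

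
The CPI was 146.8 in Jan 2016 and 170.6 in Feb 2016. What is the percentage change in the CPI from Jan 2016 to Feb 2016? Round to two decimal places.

16.21%

Change = (170.6 − 146.8) / 146.8 × 100
       = 23.8 / 146.8 × 100 = 16.2125%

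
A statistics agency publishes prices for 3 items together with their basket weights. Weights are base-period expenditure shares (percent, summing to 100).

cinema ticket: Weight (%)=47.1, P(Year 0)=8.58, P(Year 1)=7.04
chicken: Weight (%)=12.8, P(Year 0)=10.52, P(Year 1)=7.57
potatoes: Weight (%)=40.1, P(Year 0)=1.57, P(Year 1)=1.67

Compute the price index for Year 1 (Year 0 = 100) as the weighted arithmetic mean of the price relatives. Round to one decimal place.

cinema ticket: 47.1 × (7.04/8.58) = 47.1 × 0.820513 = 38.6462
chicken: 12.8 × (7.57/10.52) = 12.8 × 0.719582 = 9.2106
potatoes: 40.1 × (1.67/1.57) = 40.1 × 1.063694 = 42.6541
Index = Σ wᵢ·(p₁ᵢ/p₀ᵢ) = 38.6462 + 9.2106 + 42.6541 = 90.5109

90.5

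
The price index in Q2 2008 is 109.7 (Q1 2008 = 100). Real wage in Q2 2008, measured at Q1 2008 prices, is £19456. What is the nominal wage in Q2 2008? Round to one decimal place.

Nominal = Real × (Index/100) = 19456 × (109.7/100)
        = 19456 × 1.097 = 21343.2320

21343.2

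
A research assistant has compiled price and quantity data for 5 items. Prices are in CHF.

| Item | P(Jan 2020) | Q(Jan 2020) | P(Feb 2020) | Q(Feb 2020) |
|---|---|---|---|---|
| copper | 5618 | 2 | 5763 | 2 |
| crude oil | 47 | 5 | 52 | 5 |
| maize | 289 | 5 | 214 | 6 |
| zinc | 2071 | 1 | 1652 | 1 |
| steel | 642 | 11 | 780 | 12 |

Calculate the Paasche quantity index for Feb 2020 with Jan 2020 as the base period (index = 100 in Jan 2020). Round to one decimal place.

Paasche quantity index uses current-period prices as weights.
ΣP(Feb 2020)·Q(Feb 2020) = 5763×2 + 52×5 + 214×6 + 1652×1 + 780×12 = 11526 + 260 + 1284 + 1652 + 9360 = 24082
ΣP(Feb 2020)·Q(Jan 2020) = 5763×2 + 52×5 + 214×5 + 1652×1 + 780×11 = 11526 + 260 + 1070 + 1652 + 8580 = 23088
Index = 24082 / 23088 × 100 = 104.3053

104.3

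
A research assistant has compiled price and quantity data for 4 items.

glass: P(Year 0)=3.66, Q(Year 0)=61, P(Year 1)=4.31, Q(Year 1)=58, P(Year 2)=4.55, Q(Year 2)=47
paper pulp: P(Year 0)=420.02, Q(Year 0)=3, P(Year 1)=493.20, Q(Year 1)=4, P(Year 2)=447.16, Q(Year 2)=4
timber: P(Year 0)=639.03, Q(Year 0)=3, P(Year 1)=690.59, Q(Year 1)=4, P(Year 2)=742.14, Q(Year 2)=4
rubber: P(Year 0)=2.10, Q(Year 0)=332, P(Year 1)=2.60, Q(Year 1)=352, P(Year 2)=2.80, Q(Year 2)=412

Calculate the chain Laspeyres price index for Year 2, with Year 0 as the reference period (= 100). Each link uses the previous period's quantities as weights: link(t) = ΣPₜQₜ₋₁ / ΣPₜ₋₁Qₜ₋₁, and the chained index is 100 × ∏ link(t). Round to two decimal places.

116.21

Link Year 0→Year 1:
ΣP(Year 1)Q(Year 0) = 4.31×61 + 493.20×3 + 690.59×3 + 2.60×332 = 262.91 + 1479.6 + 2071.77 + 863.2 = 4677.48
ΣP(Year 0)Q(Year 0) = 3.66×61 + 420.02×3 + 639.03×3 + 2.10×332 = 223.26 + 1260.06 + 1917.09 + 697.2 = 4097.61
link = 4677.48/4097.61 = 1.141514
Link Year 1→Year 2:
ΣP(Year 2)Q(Year 1) = 4.55×58 + 447.16×4 + 742.14×4 + 2.80×352 = 263.9 + 1788.64 + 2968.56 + 985.6 = 6006.7
ΣP(Year 1)Q(Year 1) = 4.31×58 + 493.20×4 + 690.59×4 + 2.60×352 = 249.98 + 1972.8 + 2762.36 + 915.2 = 5900.34
link = 6006.7/5900.34 = 1.018026
Chained index = 100 × 1.141514 × 1.018026 = 116.2091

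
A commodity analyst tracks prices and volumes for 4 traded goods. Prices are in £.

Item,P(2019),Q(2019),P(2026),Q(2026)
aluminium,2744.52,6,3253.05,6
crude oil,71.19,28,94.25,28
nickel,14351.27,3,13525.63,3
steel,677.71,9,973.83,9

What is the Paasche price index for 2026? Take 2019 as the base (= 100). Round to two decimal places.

105.75

Paasche price index uses current-period quantities as weights.
ΣP(2026)·Q(2026) = 3253.05×6 + 94.25×28 + 13525.63×3 + 973.83×9 = 19518.3 + 2639 + 40576.89 + 8764.47 = 71498.66
ΣP(2019)·Q(2026) = 2744.52×6 + 71.19×28 + 14351.27×3 + 677.71×9 = 16467.12 + 1993.32 + 43053.81 + 6099.39 = 67613.64
Index = 71498.66 / 67613.64 × 100 = 105.7459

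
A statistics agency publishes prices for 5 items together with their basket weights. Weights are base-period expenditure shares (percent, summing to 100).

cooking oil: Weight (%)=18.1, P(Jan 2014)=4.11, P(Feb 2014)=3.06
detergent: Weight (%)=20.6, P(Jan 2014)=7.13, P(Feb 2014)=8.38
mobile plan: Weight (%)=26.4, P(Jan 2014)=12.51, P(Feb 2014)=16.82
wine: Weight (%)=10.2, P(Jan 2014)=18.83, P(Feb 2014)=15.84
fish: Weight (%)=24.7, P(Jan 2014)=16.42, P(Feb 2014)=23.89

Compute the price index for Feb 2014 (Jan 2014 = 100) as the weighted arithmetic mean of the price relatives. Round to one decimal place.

117.7

cooking oil: 18.1 × (3.06/4.11) = 18.1 × 0.744526 = 13.4759
detergent: 20.6 × (8.38/7.13) = 20.6 × 1.175316 = 24.2115
mobile plan: 26.4 × (16.82/12.51) = 26.4 × 1.344524 = 35.4954
wine: 10.2 × (15.84/18.83) = 10.2 × 0.841211 = 8.5804
fish: 24.7 × (23.89/16.42) = 24.7 × 1.454933 = 35.9368
Index = Σ wᵢ·(p₁ᵢ/p₀ᵢ) = 13.4759 + 24.2115 + 35.4954 + 8.5804 + 35.9368 = 117.7001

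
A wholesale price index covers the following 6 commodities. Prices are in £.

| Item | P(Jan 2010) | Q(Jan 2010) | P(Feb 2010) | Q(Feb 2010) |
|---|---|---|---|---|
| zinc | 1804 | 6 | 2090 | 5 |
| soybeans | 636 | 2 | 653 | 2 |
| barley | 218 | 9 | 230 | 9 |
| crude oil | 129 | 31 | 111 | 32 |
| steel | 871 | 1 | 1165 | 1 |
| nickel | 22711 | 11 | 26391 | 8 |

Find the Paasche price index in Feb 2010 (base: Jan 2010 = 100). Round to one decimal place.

115.4

Paasche price index uses current-period quantities as weights.
ΣP(Feb 2010)·Q(Feb 2010) = 2090×5 + 653×2 + 230×9 + 111×32 + 1165×1 + 26391×8 = 10450 + 1306 + 2070 + 3552 + 1165 + 211128 = 229671
ΣP(Jan 2010)·Q(Feb 2010) = 1804×5 + 636×2 + 218×9 + 129×32 + 871×1 + 22711×8 = 9020 + 1272 + 1962 + 4128 + 871 + 181688 = 198941
Index = 229671 / 198941 × 100 = 115.4468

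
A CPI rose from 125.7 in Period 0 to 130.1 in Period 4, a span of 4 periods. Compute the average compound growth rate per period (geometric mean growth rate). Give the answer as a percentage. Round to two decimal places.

0.86%

Growth factor = (130.1/125.7)^(1/4) = (1.035004)^(1/4) = 1.008638
Growth rate = 1.008638 − 1 = 0.008638 = 0.8638%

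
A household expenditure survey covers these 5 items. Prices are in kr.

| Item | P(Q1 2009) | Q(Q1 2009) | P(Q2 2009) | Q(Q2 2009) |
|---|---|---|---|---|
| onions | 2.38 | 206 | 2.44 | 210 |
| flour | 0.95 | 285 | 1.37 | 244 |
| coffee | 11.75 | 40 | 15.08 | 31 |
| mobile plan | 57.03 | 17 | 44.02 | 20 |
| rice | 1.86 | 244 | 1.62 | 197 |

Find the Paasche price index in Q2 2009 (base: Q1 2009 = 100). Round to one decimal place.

Paasche price index uses current-period quantities as weights.
ΣP(Q2 2009)·Q(Q2 2009) = 2.44×210 + 1.37×244 + 15.08×31 + 44.02×20 + 1.62×197 = 512.4 + 334.28 + 467.48 + 880.4 + 319.14 = 2513.7
ΣP(Q1 2009)·Q(Q2 2009) = 2.38×210 + 0.95×244 + 11.75×31 + 57.03×20 + 1.86×197 = 499.8 + 231.8 + 364.25 + 1140.6 + 366.42 = 2602.87
Index = 2513.7 / 2602.87 × 100 = 96.5742

96.6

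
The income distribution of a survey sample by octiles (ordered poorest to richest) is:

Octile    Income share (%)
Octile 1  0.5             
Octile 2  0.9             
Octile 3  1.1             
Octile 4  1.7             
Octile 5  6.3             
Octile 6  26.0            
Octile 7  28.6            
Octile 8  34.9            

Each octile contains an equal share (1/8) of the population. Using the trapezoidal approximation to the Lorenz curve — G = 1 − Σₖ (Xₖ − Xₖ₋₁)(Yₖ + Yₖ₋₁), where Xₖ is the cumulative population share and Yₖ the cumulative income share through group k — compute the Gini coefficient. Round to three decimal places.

Cumulative income shares Yₖ: 0.0050, 0.0140, 0.0250, 0.0420, 0.1050, 0.3650, 0.6510, 1.0000
Σ (Xₖ−Xₖ₋₁)(Yₖ+Yₖ₋₁) = (1/8)(0.0050+0.0000) + (1/8)(0.0140+0.0050) + (1/8)(0.0250+0.0140) + (1/8)(0.0420+0.0250) + (1/8)(0.1050+0.0420) + (1/8)(0.3650+0.1050) + (1/8)(0.6510+0.3650) + (1/8)(1.0000+0.6510)
  = 0.0006 + 0.0024 + 0.0049 + 0.0084 + 0.0184 + 0.0587 + 0.1270 + 0.2064 = 0.4268
G = 1 − 0.4268 = 0.5733

0.573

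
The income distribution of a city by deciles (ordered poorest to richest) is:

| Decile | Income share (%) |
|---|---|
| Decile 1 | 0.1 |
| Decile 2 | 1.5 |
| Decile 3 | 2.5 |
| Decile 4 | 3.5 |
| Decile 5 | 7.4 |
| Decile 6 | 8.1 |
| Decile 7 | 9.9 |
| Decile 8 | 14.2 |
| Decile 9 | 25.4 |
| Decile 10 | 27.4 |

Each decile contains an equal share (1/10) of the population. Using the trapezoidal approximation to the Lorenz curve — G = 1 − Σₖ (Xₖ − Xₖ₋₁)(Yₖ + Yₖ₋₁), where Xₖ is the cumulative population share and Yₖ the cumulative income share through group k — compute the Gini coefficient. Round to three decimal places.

0.491

Cumulative income shares Yₖ: 0.0010, 0.0160, 0.0410, 0.0760, 0.1500, 0.2310, 0.3300, 0.4720, 0.7260, 1.0000
Σ (Xₖ−Xₖ₋₁)(Yₖ+Yₖ₋₁) = (1/10)(0.0010+0.0000) + (1/10)(0.0160+0.0010) + (1/10)(0.0410+0.0160) + (1/10)(0.0760+0.0410) + (1/10)(0.1500+0.0760) + (1/10)(0.2310+0.1500) + (1/10)(0.3300+0.2310) + (1/10)(0.4720+0.3300) + (1/10)(0.7260+0.4720) + (1/10)(1.0000+0.7260)
  = 0.0001 + 0.0017 + 0.0057 + 0.0117 + 0.0226 + 0.0381 + 0.0561 + 0.0802 + 0.1198 + 0.1726 = 0.5086
G = 1 − 0.5086 = 0.4914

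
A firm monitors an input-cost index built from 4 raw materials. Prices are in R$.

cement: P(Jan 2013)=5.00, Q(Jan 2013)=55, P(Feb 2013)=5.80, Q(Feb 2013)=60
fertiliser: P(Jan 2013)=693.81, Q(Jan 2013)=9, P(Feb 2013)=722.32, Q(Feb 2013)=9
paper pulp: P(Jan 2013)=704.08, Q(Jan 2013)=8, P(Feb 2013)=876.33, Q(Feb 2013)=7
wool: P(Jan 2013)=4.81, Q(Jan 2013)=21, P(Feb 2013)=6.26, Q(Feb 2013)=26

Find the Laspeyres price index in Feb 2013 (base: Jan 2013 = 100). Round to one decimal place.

113.9

Laspeyres price index uses base-period quantities as weights.
ΣP(Feb 2013)·Q(Jan 2013) = 5.80×55 + 722.32×9 + 876.33×8 + 6.26×21 = 319 + 6500.88 + 7010.64 + 131.46 = 13961.98
ΣP(Jan 2013)·Q(Jan 2013) = 5.00×55 + 693.81×9 + 704.08×8 + 4.81×21 = 275 + 6244.29 + 5632.64 + 101.01 = 12252.94
Index = 13961.98 / 12252.94 × 100 = 113.9480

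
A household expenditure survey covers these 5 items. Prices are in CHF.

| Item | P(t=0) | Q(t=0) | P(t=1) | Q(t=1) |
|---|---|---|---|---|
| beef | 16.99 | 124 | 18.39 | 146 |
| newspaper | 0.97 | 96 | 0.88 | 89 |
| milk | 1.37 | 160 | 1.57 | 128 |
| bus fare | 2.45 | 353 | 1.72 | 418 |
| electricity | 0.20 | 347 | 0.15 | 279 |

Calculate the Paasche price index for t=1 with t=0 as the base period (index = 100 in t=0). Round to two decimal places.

Paasche price index uses current-period quantities as weights.
ΣP(t=1)·Q(t=1) = 18.39×146 + 0.88×89 + 1.57×128 + 1.72×418 + 0.15×279 = 2684.94 + 78.32 + 200.96 + 718.96 + 41.85 = 3725.03
ΣP(t=0)·Q(t=1) = 16.99×146 + 0.97×89 + 1.37×128 + 2.45×418 + 0.20×279 = 2480.54 + 86.33 + 175.36 + 1024.1 + 55.8 = 3822.13
Index = 3725.03 / 3822.13 × 100 = 97.4595

97.46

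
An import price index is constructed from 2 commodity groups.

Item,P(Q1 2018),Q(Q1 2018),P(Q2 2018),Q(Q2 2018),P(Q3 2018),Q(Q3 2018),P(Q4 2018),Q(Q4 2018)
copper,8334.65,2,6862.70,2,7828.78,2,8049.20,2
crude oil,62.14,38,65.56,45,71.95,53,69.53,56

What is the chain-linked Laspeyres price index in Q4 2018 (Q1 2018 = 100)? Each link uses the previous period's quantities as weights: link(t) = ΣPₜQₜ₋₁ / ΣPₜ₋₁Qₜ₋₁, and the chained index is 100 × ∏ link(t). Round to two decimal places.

98.11

Link Q1 2018→Q2 2018:
ΣP(Q2 2018)Q(Q1 2018) = 6862.70×2 + 65.56×38 = 13725.4 + 2491.28 = 16216.68
ΣP(Q1 2018)Q(Q1 2018) = 8334.65×2 + 62.14×38 = 16669.3 + 2361.32 = 19030.62
link = 16216.68/19030.62 = 0.852136
Link Q2 2018→Q3 2018:
ΣP(Q3 2018)Q(Q2 2018) = 7828.78×2 + 71.95×45 = 15657.56 + 3237.75 = 18895.31
ΣP(Q2 2018)Q(Q2 2018) = 6862.70×2 + 65.56×45 = 13725.4 + 2950.2 = 16675.6
link = 18895.31/16675.6 = 1.133111
Link Q3 2018→Q4 2018:
ΣP(Q4 2018)Q(Q3 2018) = 8049.20×2 + 69.53×53 = 16098.4 + 3685.09 = 19783.49
ΣP(Q3 2018)Q(Q3 2018) = 7828.78×2 + 71.95×53 = 15657.56 + 3813.35 = 19470.91
link = 19783.49/19470.91 = 1.016054
Chained index = 100 × 0.852136 × 1.133111 × 1.016054 = 98.1066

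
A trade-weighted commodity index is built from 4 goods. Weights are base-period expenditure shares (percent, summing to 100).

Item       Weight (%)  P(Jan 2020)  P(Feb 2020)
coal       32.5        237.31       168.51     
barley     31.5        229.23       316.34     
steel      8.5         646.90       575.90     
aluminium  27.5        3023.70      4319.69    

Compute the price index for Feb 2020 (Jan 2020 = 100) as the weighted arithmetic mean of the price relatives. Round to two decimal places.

coal: 32.5 × (168.51/237.31) = 32.5 × 0.710084 = 23.0777
barley: 31.5 × (316.34/229.23) = 31.5 × 1.380011 = 43.4704
steel: 8.5 × (575.90/646.90) = 8.5 × 0.890246 = 7.5671
aluminium: 27.5 × (4319.69/3023.70) = 27.5 × 1.428611 = 39.2868
Index = Σ wᵢ·(p₁ᵢ/p₀ᵢ) = 23.0777 + 43.4704 + 7.5671 + 39.2868 = 113.4020

113.40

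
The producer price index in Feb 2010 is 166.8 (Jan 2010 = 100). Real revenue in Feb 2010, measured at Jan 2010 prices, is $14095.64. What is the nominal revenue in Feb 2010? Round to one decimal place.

23511.5

Nominal = Real × (Index/100) = 14095.64 × (166.8/100)
        = 14095.64 × 1.668 = 23511.5275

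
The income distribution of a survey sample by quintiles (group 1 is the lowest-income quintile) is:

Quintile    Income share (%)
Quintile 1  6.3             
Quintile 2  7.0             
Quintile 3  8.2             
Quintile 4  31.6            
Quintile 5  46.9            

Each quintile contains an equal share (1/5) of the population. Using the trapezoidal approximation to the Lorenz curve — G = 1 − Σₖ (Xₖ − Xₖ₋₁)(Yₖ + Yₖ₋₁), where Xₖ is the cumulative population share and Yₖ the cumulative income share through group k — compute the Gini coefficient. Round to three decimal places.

0.423

Cumulative income shares Yₖ: 0.0630, 0.1330, 0.2150, 0.5310, 1.0000
Σ (Xₖ−Xₖ₋₁)(Yₖ+Yₖ₋₁) = (1/5)(0.0630+0.0000) + (1/5)(0.1330+0.0630) + (1/5)(0.2150+0.1330) + (1/5)(0.5310+0.2150) + (1/5)(1.0000+0.5310)
  = 0.0126 + 0.0392 + 0.0696 + 0.1492 + 0.3062 = 0.5768
G = 1 − 0.5768 = 0.4232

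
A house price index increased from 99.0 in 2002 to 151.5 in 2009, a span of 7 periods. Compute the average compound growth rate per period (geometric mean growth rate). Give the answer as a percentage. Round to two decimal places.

Growth factor = (151.5/99.0)^(1/7) = (1.530303)^(1/7) = 1.062666
Growth rate = 1.062666 − 1 = 0.062666 = 6.2666%

6.27%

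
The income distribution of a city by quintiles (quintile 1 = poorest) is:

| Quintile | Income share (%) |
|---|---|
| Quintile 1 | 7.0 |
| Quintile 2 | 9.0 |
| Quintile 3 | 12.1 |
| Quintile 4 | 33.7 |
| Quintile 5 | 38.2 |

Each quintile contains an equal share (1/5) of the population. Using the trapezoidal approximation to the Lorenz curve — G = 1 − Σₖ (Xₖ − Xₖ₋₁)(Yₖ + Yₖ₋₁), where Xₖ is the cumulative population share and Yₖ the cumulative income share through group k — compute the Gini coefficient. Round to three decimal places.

Cumulative income shares Yₖ: 0.0700, 0.1600, 0.2810, 0.6180, 1.0000
Σ (Xₖ−Xₖ₋₁)(Yₖ+Yₖ₋₁) = (1/5)(0.0700+0.0000) + (1/5)(0.1600+0.0700) + (1/5)(0.2810+0.1600) + (1/5)(0.6180+0.2810) + (1/5)(1.0000+0.6180)
  = 0.0140 + 0.0460 + 0.0882 + 0.1798 + 0.3236 = 0.6516
G = 1 − 0.6516 = 0.3484

0.348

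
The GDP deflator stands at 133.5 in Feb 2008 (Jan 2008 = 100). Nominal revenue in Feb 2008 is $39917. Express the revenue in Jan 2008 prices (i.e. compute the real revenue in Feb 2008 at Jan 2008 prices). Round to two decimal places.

Real = Nominal ÷ (Index/100) = 39917 ÷ (133.5/100)
     = 39917 ÷ 1.335 = 29900.3745

29900.37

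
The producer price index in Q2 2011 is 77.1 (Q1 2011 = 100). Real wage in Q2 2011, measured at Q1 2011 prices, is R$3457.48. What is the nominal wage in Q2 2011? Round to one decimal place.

2665.7

Nominal = Real × (Index/100) = 3457.48 × (77.1/100)
        = 3457.48 × 0.771 = 2665.7171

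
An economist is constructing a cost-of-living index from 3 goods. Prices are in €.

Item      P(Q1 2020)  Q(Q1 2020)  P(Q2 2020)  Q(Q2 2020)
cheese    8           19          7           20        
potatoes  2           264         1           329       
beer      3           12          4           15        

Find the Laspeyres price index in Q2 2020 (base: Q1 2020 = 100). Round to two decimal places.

62.15

Laspeyres price index uses base-period quantities as weights.
ΣP(Q2 2020)·Q(Q1 2020) = 7×19 + 1×264 + 4×12 = 133 + 264 + 48 = 445
ΣP(Q1 2020)·Q(Q1 2020) = 8×19 + 2×264 + 3×12 = 152 + 528 + 36 = 716
Index = 445 / 716 × 100 = 62.1508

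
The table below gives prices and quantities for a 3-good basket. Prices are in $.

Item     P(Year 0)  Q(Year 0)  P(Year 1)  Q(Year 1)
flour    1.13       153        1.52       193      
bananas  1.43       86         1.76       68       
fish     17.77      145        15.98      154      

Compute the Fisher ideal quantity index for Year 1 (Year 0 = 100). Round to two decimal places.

106.32

Laspeyres component (base-period weights):
ΣP(Year 0)Q(Year 1) = 1.13×193 + 1.43×68 + 17.77×154 = 218.09 + 97.24 + 2736.58 = 3051.91
ΣP(Year 0)Q(Year 0) = 1.13×153 + 1.43×86 + 17.77×145 = 172.89 + 122.98 + 2576.65 = 2872.52
L = 3051.91 / 2872.52 × 100 = 106.2450
Paasche component (current-period weights):
ΣP(Year 1)Q(Year 1) = 1.52×193 + 1.76×68 + 15.98×154 = 293.36 + 119.68 + 2460.92 = 2873.96
ΣP(Year 1)Q(Year 0) = 1.52×153 + 1.76×86 + 15.98×145 = 232.56 + 151.36 + 2317.1 = 2701.02
P = 2873.96 / 2701.02 × 100 = 106.4028
Fisher = √(L × P) = √(106.2450 × 106.4028) = 106.3239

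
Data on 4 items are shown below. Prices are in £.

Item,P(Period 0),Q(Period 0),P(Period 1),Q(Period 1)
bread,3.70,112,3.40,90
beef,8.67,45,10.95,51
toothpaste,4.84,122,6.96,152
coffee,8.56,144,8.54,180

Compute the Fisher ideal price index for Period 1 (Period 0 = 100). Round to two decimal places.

Laspeyres component (base-period weights):
ΣP(Period 1)Q(Period 0) = 3.40×112 + 10.95×45 + 6.96×122 + 8.54×144 = 380.8 + 492.75 + 849.12 + 1229.76 = 2952.43
ΣP(Period 0)Q(Period 0) = 3.70×112 + 8.67×45 + 4.84×122 + 8.56×144 = 414.4 + 390.15 + 590.48 + 1232.64 = 2627.67
L = 2952.43 / 2627.67 × 100 = 112.3592
Paasche component (current-period weights):
ΣP(Period 1)Q(Period 1) = 3.40×90 + 10.95×51 + 6.96×152 + 8.54×180 = 306 + 558.45 + 1057.92 + 1537.2 = 3459.57
ΣP(Period 0)Q(Period 1) = 3.70×90 + 8.67×51 + 4.84×152 + 8.56×180 = 333 + 442.17 + 735.68 + 1540.8 = 3051.65
P = 3459.57 / 3051.65 × 100 = 113.3672
Fisher = √(L × P) = √(112.3592 × 113.3672) = 112.8621

112.86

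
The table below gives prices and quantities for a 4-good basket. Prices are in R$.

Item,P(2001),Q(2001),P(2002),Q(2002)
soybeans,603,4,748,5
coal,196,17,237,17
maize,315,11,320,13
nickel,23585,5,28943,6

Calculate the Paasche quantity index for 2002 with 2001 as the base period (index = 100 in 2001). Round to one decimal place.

Paasche quantity index uses current-period prices as weights.
ΣP(2002)·Q(2002) = 748×5 + 237×17 + 320×13 + 28943×6 = 3740 + 4029 + 4160 + 173658 = 185587
ΣP(2002)·Q(2001) = 748×4 + 237×17 + 320×11 + 28943×5 = 2992 + 4029 + 3520 + 144715 = 155256
Index = 185587 / 155256 × 100 = 119.5361

119.5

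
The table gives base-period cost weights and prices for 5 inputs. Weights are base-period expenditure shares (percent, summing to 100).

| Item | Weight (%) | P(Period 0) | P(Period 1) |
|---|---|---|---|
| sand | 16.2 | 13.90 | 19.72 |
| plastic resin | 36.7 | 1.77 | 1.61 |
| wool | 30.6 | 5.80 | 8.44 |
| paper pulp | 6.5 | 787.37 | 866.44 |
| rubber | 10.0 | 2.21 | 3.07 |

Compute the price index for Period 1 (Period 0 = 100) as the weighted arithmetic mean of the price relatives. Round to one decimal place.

121.9

sand: 16.2 × (19.72/13.90) = 16.2 × 1.418705 = 22.9830
plastic resin: 36.7 × (1.61/1.77) = 36.7 × 0.909605 = 33.3825
wool: 30.6 × (8.44/5.80) = 30.6 × 1.455172 = 44.5283
paper pulp: 6.5 × (866.44/787.37) = 6.5 × 1.100423 = 7.1527
rubber: 10.0 × (3.07/2.21) = 10.0 × 1.389140 = 13.8914
Index = Σ wᵢ·(p₁ᵢ/p₀ᵢ) = 22.9830 + 33.3825 + 44.5283 + 7.1527 + 13.8914 = 121.9379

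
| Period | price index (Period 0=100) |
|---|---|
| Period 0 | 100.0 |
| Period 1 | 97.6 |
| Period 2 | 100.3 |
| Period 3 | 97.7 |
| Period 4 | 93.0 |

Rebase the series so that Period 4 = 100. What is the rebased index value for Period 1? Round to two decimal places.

Rebased(Period 1) = 97.6 / 93.0 × 100 = 104.9462

104.95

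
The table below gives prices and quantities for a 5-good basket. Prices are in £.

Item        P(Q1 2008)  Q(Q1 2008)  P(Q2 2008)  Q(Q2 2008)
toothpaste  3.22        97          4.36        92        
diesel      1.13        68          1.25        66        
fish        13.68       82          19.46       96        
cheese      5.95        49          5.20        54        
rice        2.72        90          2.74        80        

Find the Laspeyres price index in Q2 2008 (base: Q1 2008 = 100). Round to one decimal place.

127.2

Laspeyres price index uses base-period quantities as weights.
ΣP(Q2 2008)·Q(Q1 2008) = 4.36×97 + 1.25×68 + 19.46×82 + 5.20×49 + 2.74×90 = 422.92 + 85 + 1595.72 + 254.8 + 246.6 = 2605.04
ΣP(Q1 2008)·Q(Q1 2008) = 3.22×97 + 1.13×68 + 13.68×82 + 5.95×49 + 2.72×90 = 312.34 + 76.84 + 1121.76 + 291.55 + 244.8 = 2047.29
Index = 2605.04 / 2047.29 × 100 = 127.2433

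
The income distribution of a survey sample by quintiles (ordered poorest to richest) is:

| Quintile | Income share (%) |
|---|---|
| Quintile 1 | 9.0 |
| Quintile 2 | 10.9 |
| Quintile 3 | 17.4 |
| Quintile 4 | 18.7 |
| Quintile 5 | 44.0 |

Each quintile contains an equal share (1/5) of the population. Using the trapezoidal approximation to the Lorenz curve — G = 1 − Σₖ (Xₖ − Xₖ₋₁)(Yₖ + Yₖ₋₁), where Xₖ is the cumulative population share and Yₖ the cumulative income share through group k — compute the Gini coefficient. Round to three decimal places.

0.311

Cumulative income shares Yₖ: 0.0900, 0.1990, 0.3730, 0.5600, 1.0000
Σ (Xₖ−Xₖ₋₁)(Yₖ+Yₖ₋₁) = (1/5)(0.0900+0.0000) + (1/5)(0.1990+0.0900) + (1/5)(0.3730+0.1990) + (1/5)(0.5600+0.3730) + (1/5)(1.0000+0.5600)
  = 0.0180 + 0.0578 + 0.1144 + 0.1866 + 0.3120 = 0.6888
G = 1 − 0.6888 = 0.3112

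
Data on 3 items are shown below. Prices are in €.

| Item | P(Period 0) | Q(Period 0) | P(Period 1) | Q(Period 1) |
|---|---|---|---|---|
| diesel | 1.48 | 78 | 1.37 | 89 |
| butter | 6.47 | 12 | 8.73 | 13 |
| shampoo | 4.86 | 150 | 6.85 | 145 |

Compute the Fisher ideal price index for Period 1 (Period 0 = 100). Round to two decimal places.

133.93

Laspeyres component (base-period weights):
ΣP(Period 1)Q(Period 0) = 1.37×78 + 8.73×12 + 6.85×150 = 106.86 + 104.76 + 1027.5 = 1239.12
ΣP(Period 0)Q(Period 0) = 1.48×78 + 6.47×12 + 4.86×150 = 115.44 + 77.64 + 729 = 922.08
L = 1239.12 / 922.08 × 100 = 134.3831
Paasche component (current-period weights):
ΣP(Period 1)Q(Period 1) = 1.37×89 + 8.73×13 + 6.85×145 = 121.93 + 113.49 + 993.25 = 1228.67
ΣP(Period 0)Q(Period 1) = 1.48×89 + 6.47×13 + 4.86×145 = 131.72 + 84.11 + 704.7 = 920.53
P = 1228.67 / 920.53 × 100 = 133.4742
Fisher = √(L × P) = √(134.3831 × 133.4742) = 133.9279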